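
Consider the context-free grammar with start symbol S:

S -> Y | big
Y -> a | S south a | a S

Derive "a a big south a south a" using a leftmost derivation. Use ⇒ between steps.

S ⇒ Y ⇒ S south a ⇒ Y south a ⇒ a S south a ⇒ a Y south a ⇒ a a S south a ⇒ a a Y south a ⇒ a a S south a south a ⇒ a a big south a south a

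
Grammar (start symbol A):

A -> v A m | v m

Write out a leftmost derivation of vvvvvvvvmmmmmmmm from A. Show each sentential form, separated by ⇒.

A ⇒ vAm ⇒ vvAmm ⇒ vvvAmmm ⇒ vvvvAmmmm ⇒ vvvvvAmmmmm ⇒ vvvvvvAmmmmmm ⇒ vvvvvvvAmmmmmmm ⇒ vvvvvvvvmmmmmmmm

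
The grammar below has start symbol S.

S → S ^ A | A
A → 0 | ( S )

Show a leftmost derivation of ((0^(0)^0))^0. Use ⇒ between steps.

S ⇒ S^A ⇒ A^A ⇒ (S)^A ⇒ (A)^A ⇒ ((S))^A ⇒ ((S^A))^A ⇒ ((S^A^A))^A ⇒ ((A^A^A))^A ⇒ ((0^A^A))^A ⇒ ((0^(S)^A))^A ⇒ ((0^(A)^A))^A ⇒ ((0^(0)^A))^A ⇒ ((0^(0)^0))^A ⇒ ((0^(0)^0))^0

S ⇒ S^A   [S → S ^ A]
S^A ⇒ A^A   [S → A]
A^A ⇒ (S)^A   [A → ( S )]
(S)^A ⇒ (A)^A   [S → A]
(A)^A ⇒ ((S))^A   [A → ( S )]
((S))^A ⇒ ((S^A))^A   [S → S ^ A]
((S^A))^A ⇒ ((S^A^A))^A   [S → S ^ A]
((S^A^A))^A ⇒ ((A^A^A))^A   [S → A]
((A^A^A))^A ⇒ ((0^A^A))^A   [A → 0]
((0^A^A))^A ⇒ ((0^(S)^A))^A   [A → ( S )]
((0^(S)^A))^A ⇒ ((0^(A)^A))^A   [S → A]
((0^(A)^A))^A ⇒ ((0^(0)^A))^A   [A → 0]
((0^(0)^A))^A ⇒ ((0^(0)^0))^A   [A → 0]
((0^(0)^0))^A ⇒ ((0^(0)^0))^0   [A → 0]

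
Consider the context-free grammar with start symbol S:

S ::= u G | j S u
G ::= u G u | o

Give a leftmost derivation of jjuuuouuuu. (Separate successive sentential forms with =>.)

S=>jSu=>jjSuu=>jjuGuu=>jjuuGuuu=>jjuuuGuuuu=>jjuuuouuuu

S => jSu   [S ::= j S u]
jSu => jjSuu   [S ::= j S u]
jjSuu => jjuGuu   [S ::= u G]
jjuGuu => jjuuGuuu   [G ::= u G u]
jjuuGuuu => jjuuuGuuuu   [G ::= u G u]
jjuuuGuuuu => jjuuuouuuu   [G ::= o]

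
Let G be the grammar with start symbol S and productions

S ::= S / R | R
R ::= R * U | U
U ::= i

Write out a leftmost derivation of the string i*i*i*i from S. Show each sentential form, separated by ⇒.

S ⇒ R ⇒ R*U ⇒ R*U*U ⇒ R*U*U*U ⇒ U*U*U*U ⇒ i*U*U*U ⇒ i*i*U*U ⇒ i*i*i*U ⇒ i*i*i*i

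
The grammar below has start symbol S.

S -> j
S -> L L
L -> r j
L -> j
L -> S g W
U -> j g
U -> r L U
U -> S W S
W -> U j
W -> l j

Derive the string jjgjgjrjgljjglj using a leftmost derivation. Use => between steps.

S => LL => jL => jSgW => jLLgW => jSgWLgW => jLLgWLgW => jSgWLgWLgW => jjgWLgWLgW => jjgUjLgWLgW => jjgjgjLgWLgW => jjgjgjrjgWLgW => jjgjgjrjgljLgW => jjgjgjrjgljjgW => jjgjgjrjgljjglj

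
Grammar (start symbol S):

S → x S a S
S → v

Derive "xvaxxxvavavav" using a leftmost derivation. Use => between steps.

S => xSaS   [S → x S a S]
xSaS => xvaS   [S → v]
xvaS => xvaxSaS   [S → x S a S]
xvaxSaS => xvaxxSaSaS   [S → x S a S]
xvaxxSaSaS => xvaxxxSaSaSaS   [S → x S a S]
xvaxxxSaSaSaS => xvaxxxvaSaSaS   [S → v]
xvaxxxvaSaSaS => xvaxxxvavaSaS   [S → v]
xvaxxxvavaSaS => xvaxxxvavavaS   [S → v]
xvaxxxvavavaS => xvaxxxvavavav   [S → v]

S => xSaS => xvaS => xvaxSaS => xvaxxSaSaS => xvaxxxSaSaSaS => xvaxxxvaSaSaS => xvaxxxvavaSaS => xvaxxxvavavaS => xvaxxxvavavav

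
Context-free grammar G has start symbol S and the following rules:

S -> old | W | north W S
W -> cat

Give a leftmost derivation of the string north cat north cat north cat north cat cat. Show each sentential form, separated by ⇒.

S ⇒ north W S ⇒ north cat S ⇒ north cat north W S ⇒ north cat north cat S ⇒ north cat north cat north W S ⇒ north cat north cat north cat S ⇒ north cat north cat north cat north W S ⇒ north cat north cat north cat north cat S ⇒ north cat north cat north cat north cat W ⇒ north cat north cat north cat north cat cat

S ⇒ north W S   [S -> north W S]
north W S ⇒ north cat S   [W -> cat]
north cat S ⇒ north cat north W S   [S -> north W S]
north cat north W S ⇒ north cat north cat S   [W -> cat]
north cat north cat S ⇒ north cat north cat north W S   [S -> north W S]
north cat north cat north W S ⇒ north cat north cat north cat S   [W -> cat]
north cat north cat north cat S ⇒ north cat north cat north cat north W S   [S -> north W S]
north cat north cat north cat north W S ⇒ north cat north cat north cat north cat S   [W -> cat]
north cat north cat north cat north cat S ⇒ north cat north cat north cat north cat W   [S -> W]
north cat north cat north cat north cat W ⇒ north cat north cat north cat north cat cat   [W -> cat]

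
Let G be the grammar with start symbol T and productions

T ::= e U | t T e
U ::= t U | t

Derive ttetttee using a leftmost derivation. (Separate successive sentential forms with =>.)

T=>tTe=>ttTee=>tteUee=>ttetUee=>ttettUee=>ttetttee

T => tTe   [T ::= t T e]
tTe => ttTee   [T ::= t T e]
ttTee => tteUee   [T ::= e U]
tteUee => ttetUee   [U ::= t U]
ttetUee => ttettUee   [U ::= t U]
ttettUee => ttetttee   [U ::= t]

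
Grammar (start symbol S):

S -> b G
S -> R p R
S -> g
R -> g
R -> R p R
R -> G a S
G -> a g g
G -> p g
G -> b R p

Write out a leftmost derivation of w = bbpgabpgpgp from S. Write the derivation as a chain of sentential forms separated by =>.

S => bG   [S -> b G]
bG => bbRp   [G -> b R p]
bbRp => bbRpRp   [R -> R p R]
bbRpRp => bbGaSpRp   [R -> G a S]
bbGaSpRp => bbpgaSpRp   [G -> p g]
bbpgaSpRp => bbpgabGpRp   [S -> b G]
bbpgabGpRp => bbpgabpgpRp   [G -> p g]
bbpgabpgpRp => bbpgabpgpgp   [R -> g]

S=>bG=>bbRp=>bbRpRp=>bbGaSpRp=>bbpgaSpRp=>bbpgabGpRp=>bbpgabpgpRp=>bbpgabpgpgp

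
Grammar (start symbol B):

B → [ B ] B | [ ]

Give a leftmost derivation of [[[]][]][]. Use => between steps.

B => [B]B => [[B]B]B => [[[]]B]B => [[[]][]]B => [[[]][]][]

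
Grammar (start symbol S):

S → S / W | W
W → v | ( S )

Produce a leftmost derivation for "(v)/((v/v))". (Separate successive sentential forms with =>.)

S => S/W => W/W => (S)/W => (W)/W => (v)/W => (v)/(S) => (v)/(W) => (v)/((S)) => (v)/((S/W)) => (v)/((W/W)) => (v)/((v/W)) => (v)/((v/v))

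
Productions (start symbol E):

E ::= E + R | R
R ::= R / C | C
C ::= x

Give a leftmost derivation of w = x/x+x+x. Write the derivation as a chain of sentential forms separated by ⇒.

E⇒E+R⇒E+R+R⇒R+R+R⇒R/C+R+R⇒C/C+R+R⇒x/C+R+R⇒x/x+R+R⇒x/x+C+R⇒x/x+x+R⇒x/x+x+C⇒x/x+x+x

E ⇒ E+R   [E ::= E + R]
E+R ⇒ E+R+R   [E ::= E + R]
E+R+R ⇒ R+R+R   [E ::= R]
R+R+R ⇒ R/C+R+R   [R ::= R / C]
R/C+R+R ⇒ C/C+R+R   [R ::= C]
C/C+R+R ⇒ x/C+R+R   [C ::= x]
x/C+R+R ⇒ x/x+R+R   [C ::= x]
x/x+R+R ⇒ x/x+C+R   [R ::= C]
x/x+C+R ⇒ x/x+x+R   [C ::= x]
x/x+x+R ⇒ x/x+x+C   [R ::= C]
x/x+x+C ⇒ x/x+x+x   [C ::= x]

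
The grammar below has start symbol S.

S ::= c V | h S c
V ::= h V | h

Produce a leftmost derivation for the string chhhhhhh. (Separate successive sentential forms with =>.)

S => cV => chV => chhV => chhhV => chhhhV => chhhhhV => chhhhhhV => chhhhhhh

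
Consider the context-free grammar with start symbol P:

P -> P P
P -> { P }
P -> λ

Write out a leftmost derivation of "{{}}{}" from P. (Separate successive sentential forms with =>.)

P => PP   [P -> P P]
PP => {P}P   [P -> { P }]
{P}P => {{P}}P   [P -> { P }]
{{P}}P => {{}}P   [P -> λ]
{{}}P => {{}}{P}   [P -> { P }]
{{}}{P} => {{}}{}   [P -> λ]

P => PP => {P}P => {{P}}P => {{}}P => {{}}{P} => {{}}{}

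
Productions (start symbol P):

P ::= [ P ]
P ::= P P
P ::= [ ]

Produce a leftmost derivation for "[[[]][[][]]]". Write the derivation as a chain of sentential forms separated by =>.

P => [P]   [P ::= [ P ]]
[P] => [PP]   [P ::= P P]
[PP] => [[P]P]   [P ::= [ P ]]
[[P]P] => [[[]]P]   [P ::= [ ]]
[[[]]P] => [[[]][P]]   [P ::= [ P ]]
[[[]][P]] => [[[]][PP]]   [P ::= P P]
[[[]][PP]] => [[[]][[]P]]   [P ::= [ ]]
[[[]][[]P]] => [[[]][[][]]]   [P ::= [ ]]

P => [P] => [PP] => [[P]P] => [[[]]P] => [[[]][P]] => [[[]][PP]] => [[[]][[]P]] => [[[]][[][]]]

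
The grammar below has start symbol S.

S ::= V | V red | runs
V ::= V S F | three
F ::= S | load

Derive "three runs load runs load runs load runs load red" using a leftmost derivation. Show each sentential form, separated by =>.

S => V red => V S F red => V S F S F red => V S F S F S F red => V S F S F S F S F red => three S F S F S F S F red => three runs F S F S F S F red => three runs load S F S F S F red => three runs load runs F S F S F red => three runs load runs load S F S F red => three runs load runs load runs F S F red => three runs load runs load runs load S F red => three runs load runs load runs load runs F red => three runs load runs load runs load runs load red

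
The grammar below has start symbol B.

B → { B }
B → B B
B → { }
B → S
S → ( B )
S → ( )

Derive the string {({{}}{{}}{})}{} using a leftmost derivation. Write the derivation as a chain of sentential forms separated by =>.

B => BB   [B → B B]
BB => {B}B   [B → { B }]
{B}B => {S}B   [B → S]
{S}B => {(B)}B   [S → ( B )]
{(B)}B => {(BB)}B   [B → B B]
{(BB)}B => {(BBB)}B   [B → B B]
{(BBB)}B => {({B}BB)}B   [B → { B }]
{({B}BB)}B => {({{}}BB)}B   [B → { }]
{({{}}BB)}B => {({{}}{B}B)}B   [B → { B }]
{({{}}{B}B)}B => {({{}}{{}}B)}B   [B → { }]
{({{}}{{}}B)}B => {({{}}{{}}{})}B   [B → { }]
{({{}}{{}}{})}B => {({{}}{{}}{})}{}   [B → { }]

B => BB => {B}B => {S}B => {(B)}B => {(BB)}B => {(BBB)}B => {({B}BB)}B => {({{}}BB)}B => {({{}}{B}B)}B => {({{}}{{}}B)}B => {({{}}{{}}{})}B => {({{}}{{}}{})}{}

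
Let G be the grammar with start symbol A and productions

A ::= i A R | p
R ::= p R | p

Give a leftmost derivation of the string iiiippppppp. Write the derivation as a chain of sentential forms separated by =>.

A => iAR => iiARR => iiiARRR => iiiiARRRR => iiiipRRRR => iiiippRRR => iiiipppRRR => iiiippppRRR => iiiipppppRR => iiiippppppR => iiiippppppp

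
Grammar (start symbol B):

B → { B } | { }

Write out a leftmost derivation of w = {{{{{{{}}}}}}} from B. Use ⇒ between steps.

B ⇒ {B} ⇒ {{B}} ⇒ {{{B}}} ⇒ {{{{B}}}} ⇒ {{{{{B}}}}} ⇒ {{{{{{B}}}}}} ⇒ {{{{{{{}}}}}}}

B ⇒ {B}   [B → { B }]
{B} ⇒ {{B}}   [B → { B }]
{{B}} ⇒ {{{B}}}   [B → { B }]
{{{B}}} ⇒ {{{{B}}}}   [B → { B }]
{{{{B}}}} ⇒ {{{{{B}}}}}   [B → { B }]
{{{{{B}}}}} ⇒ {{{{{{B}}}}}}   [B → { B }]
{{{{{{B}}}}}} ⇒ {{{{{{{}}}}}}}   [B → { }]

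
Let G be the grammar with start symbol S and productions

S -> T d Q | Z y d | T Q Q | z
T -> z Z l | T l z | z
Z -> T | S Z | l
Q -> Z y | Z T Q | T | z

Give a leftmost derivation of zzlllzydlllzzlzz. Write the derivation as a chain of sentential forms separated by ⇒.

S ⇒ TQQ   [S -> T Q Q]
TQQ ⇒ TlzQQ   [T -> T l z]
TlzQQ ⇒ zZllzQQ   [T -> z Z l]
zZllzQQ ⇒ zSZllzQQ   [Z -> S Z]
zSZllzQQ ⇒ zZydZllzQQ   [S -> Z y d]
zZydZllzQQ ⇒ zTydZllzQQ   [Z -> T]
zTydZllzQQ ⇒ zTlzydZllzQQ   [T -> T l z]
zTlzydZllzQQ ⇒ zzZllzydZllzQQ   [T -> z Z l]
zzZllzydZllzQQ ⇒ zzlllzydZllzQQ   [Z -> l]
zzlllzydZllzQQ ⇒ zzlllzydlllzQQ   [Z -> l]
zzlllzydlllzQQ ⇒ zzlllzydlllzTQ   [Q -> T]
zzlllzydlllzTQ ⇒ zzlllzydlllzTlzQ   [T -> T l z]
zzlllzydlllzTlzQ ⇒ zzlllzydlllzzlzQ   [T -> z]
zzlllzydlllzzlzQ ⇒ zzlllzydlllzzlzz   [Q -> z]

S⇒TQQ⇒TlzQQ⇒zZllzQQ⇒zSZllzQQ⇒zZydZllzQQ⇒zTydZllzQQ⇒zTlzydZllzQQ⇒zzZllzydZllzQQ⇒zzlllzydZllzQQ⇒zzlllzydlllzQQ⇒zzlllzydlllzTQ⇒zzlllzydlllzTlzQ⇒zzlllzydlllzzlzQ⇒zzlllzydlllzzlzz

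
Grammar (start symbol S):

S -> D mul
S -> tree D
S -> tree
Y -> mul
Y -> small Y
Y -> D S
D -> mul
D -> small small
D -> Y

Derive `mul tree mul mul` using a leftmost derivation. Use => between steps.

S => D mul   [S -> D mul]
D mul => Y mul   [D -> Y]
Y mul => D S mul   [Y -> D S]
D S mul => mul S mul   [D -> mul]
mul S mul => mul tree D mul   [S -> tree D]
mul tree D mul => mul tree Y mul   [D -> Y]
mul tree Y mul => mul tree mul mul   [Y -> mul]

S => D mul => Y mul => D S mul => mul S mul => mul tree D mul => mul tree Y mul => mul tree mul mul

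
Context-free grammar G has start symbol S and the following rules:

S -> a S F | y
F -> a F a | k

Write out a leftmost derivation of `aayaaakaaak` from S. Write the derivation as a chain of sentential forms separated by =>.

S => aSF => aaSFF => aayFF => aayaFaF => aayaaFaaF => aayaaaFaaaF => aayaaakaaaF => aayaaakaaak

S => aSF   [S -> a S F]
aSF => aaSFF   [S -> a S F]
aaSFF => aayFF   [S -> y]
aayFF => aayaFaF   [F -> a F a]
aayaFaF => aayaaFaaF   [F -> a F a]
aayaaFaaF => aayaaaFaaaF   [F -> a F a]
aayaaaFaaaF => aayaaakaaaF   [F -> k]
aayaaakaaaF => aayaaakaaak   [F -> k]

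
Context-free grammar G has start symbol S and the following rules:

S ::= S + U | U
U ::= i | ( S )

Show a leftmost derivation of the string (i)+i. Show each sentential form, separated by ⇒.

S ⇒ S+U ⇒ U+U ⇒ (S)+U ⇒ (U)+U ⇒ (i)+U ⇒ (i)+i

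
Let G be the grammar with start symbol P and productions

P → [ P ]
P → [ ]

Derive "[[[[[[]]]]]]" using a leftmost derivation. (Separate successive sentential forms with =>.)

P => [P] => [[P]] => [[[P]]] => [[[[P]]]] => [[[[[P]]]]] => [[[[[[]]]]]]

P => [P]   [P → [ P ]]
[P] => [[P]]   [P → [ P ]]
[[P]] => [[[P]]]   [P → [ P ]]
[[[P]]] => [[[[P]]]]   [P → [ P ]]
[[[[P]]]] => [[[[[P]]]]]   [P → [ P ]]
[[[[[P]]]]] => [[[[[[]]]]]]   [P → [ ]]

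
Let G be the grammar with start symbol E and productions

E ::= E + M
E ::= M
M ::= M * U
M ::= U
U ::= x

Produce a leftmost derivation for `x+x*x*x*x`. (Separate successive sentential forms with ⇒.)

E⇒E+M⇒M+M⇒U+M⇒x+M⇒x+M*U⇒x+M*U*U⇒x+M*U*U*U⇒x+U*U*U*U⇒x+x*U*U*U⇒x+x*x*U*U⇒x+x*x*x*U⇒x+x*x*x*x

E ⇒ E+M   [E ::= E + M]
E+M ⇒ M+M   [E ::= M]
M+M ⇒ U+M   [M ::= U]
U+M ⇒ x+M   [U ::= x]
x+M ⇒ x+M*U   [M ::= M * U]
x+M*U ⇒ x+M*U*U   [M ::= M * U]
x+M*U*U ⇒ x+M*U*U*U   [M ::= M * U]
x+M*U*U*U ⇒ x+U*U*U*U   [M ::= U]
x+U*U*U*U ⇒ x+x*U*U*U   [U ::= x]
x+x*U*U*U ⇒ x+x*x*U*U   [U ::= x]
x+x*x*U*U ⇒ x+x*x*x*U   [U ::= x]
x+x*x*x*U ⇒ x+x*x*x*x   [U ::= x]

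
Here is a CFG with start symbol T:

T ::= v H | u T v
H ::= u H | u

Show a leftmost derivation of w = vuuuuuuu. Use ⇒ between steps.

T⇒vH⇒vuH⇒vuuH⇒vuuuH⇒vuuuuH⇒vuuuuuH⇒vuuuuuuH⇒vuuuuuuu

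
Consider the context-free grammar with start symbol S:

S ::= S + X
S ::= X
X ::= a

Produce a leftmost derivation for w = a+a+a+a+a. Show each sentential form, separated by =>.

S => S+X => S+X+X => S+X+X+X => S+X+X+X+X => X+X+X+X+X => a+X+X+X+X => a+a+X+X+X => a+a+a+X+X => a+a+a+a+X => a+a+a+a+a

S => S+X   [S ::= S + X]
S+X => S+X+X   [S ::= S + X]
S+X+X => S+X+X+X   [S ::= S + X]
S+X+X+X => S+X+X+X+X   [S ::= S + X]
S+X+X+X+X => X+X+X+X+X   [S ::= X]
X+X+X+X+X => a+X+X+X+X   [X ::= a]
a+X+X+X+X => a+a+X+X+X   [X ::= a]
a+a+X+X+X => a+a+a+X+X   [X ::= a]
a+a+a+X+X => a+a+a+a+X   [X ::= a]
a+a+a+a+X => a+a+a+a+a   [X ::= a]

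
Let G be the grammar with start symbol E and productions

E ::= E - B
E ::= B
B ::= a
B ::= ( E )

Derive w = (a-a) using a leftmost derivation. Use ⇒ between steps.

E ⇒ B ⇒ (E) ⇒ (E-B) ⇒ (B-B) ⇒ (a-B) ⇒ (a-a)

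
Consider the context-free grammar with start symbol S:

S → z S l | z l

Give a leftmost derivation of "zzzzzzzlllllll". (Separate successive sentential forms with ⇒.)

S ⇒ zSl ⇒ zzSll ⇒ zzzSlll ⇒ zzzzSllll ⇒ zzzzzSlllll ⇒ zzzzzzSllllll ⇒ zzzzzzzlllllll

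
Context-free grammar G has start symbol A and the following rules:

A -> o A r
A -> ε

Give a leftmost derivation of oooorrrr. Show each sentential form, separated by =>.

A => oAr => ooArr => oooArrr => ooooArrrr => oooorrrr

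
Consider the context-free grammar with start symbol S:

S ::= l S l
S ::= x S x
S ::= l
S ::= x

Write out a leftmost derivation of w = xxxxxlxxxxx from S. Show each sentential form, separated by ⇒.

S ⇒ xSx   [S ::= x S x]
xSx ⇒ xxSxx   [S ::= x S x]
xxSxx ⇒ xxxSxxx   [S ::= x S x]
xxxSxxx ⇒ xxxxSxxxx   [S ::= x S x]
xxxxSxxxx ⇒ xxxxxSxxxxx   [S ::= x S x]
xxxxxSxxxxx ⇒ xxxxxlxxxxx   [S ::= l]

S ⇒ xSx ⇒ xxSxx ⇒ xxxSxxx ⇒ xxxxSxxxx ⇒ xxxxxSxxxxx ⇒ xxxxxlxxxxx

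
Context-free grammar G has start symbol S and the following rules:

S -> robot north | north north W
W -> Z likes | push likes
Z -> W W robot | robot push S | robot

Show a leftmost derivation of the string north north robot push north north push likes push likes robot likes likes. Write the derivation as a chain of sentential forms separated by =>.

S => north north W   [S -> north north W]
north north W => north north Z likes   [W -> Z likes]
north north Z likes => north north robot push S likes   [Z -> robot push S]
north north robot push S likes => north north robot push north north W likes   [S -> north north W]
north north robot push north north W likes => north north robot push north north Z likes likes   [W -> Z likes]
north north robot push north north Z likes likes => north north robot push north north W W robot likes likes   [Z -> W W robot]
north north robot push north north W W robot likes likes => north north robot push north north push likes W robot likes likes   [W -> push likes]
north north robot push north north push likes W robot likes likes => north north robot push north north push likes push likes robot likes likes   [W -> push likes]

S => north north W => north north Z likes => north north robot push S likes => north north robot push north north W likes => north north robot push north north Z likes likes => north north robot push north north W W robot likes likes => north north robot push north north push likes W robot likes likes => north north robot push north north push likes push likes robot likes likes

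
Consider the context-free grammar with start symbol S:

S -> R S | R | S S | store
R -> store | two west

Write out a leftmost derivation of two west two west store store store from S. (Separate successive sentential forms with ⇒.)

S ⇒ R S ⇒ two west S ⇒ two west R S ⇒ two west two west S ⇒ two west two west R S ⇒ two west two west store S ⇒ two west two west store S S ⇒ two west two west store store S ⇒ two west two west store store store

S ⇒ R S   [S -> R S]
R S ⇒ two west S   [R -> two west]
two west S ⇒ two west R S   [S -> R S]
two west R S ⇒ two west two west S   [R -> two west]
two west two west S ⇒ two west two west R S   [S -> R S]
two west two west R S ⇒ two west two west store S   [R -> store]
two west two west store S ⇒ two west two west store S S   [S -> S S]
two west two west store S S ⇒ two west two west store store S   [S -> store]
two west two west store store S ⇒ two west two west store store store   [S -> store]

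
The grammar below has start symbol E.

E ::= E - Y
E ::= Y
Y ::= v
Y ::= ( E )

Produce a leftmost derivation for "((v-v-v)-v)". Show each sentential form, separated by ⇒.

E ⇒ Y   [E ::= Y]
Y ⇒ (E)   [Y ::= ( E )]
(E) ⇒ (E-Y)   [E ::= E - Y]
(E-Y) ⇒ (Y-Y)   [E ::= Y]
(Y-Y) ⇒ ((E)-Y)   [Y ::= ( E )]
((E)-Y) ⇒ ((E-Y)-Y)   [E ::= E - Y]
((E-Y)-Y) ⇒ ((E-Y-Y)-Y)   [E ::= E - Y]
((E-Y-Y)-Y) ⇒ ((Y-Y-Y)-Y)   [E ::= Y]
((Y-Y-Y)-Y) ⇒ ((v-Y-Y)-Y)   [Y ::= v]
((v-Y-Y)-Y) ⇒ ((v-v-Y)-Y)   [Y ::= v]
((v-v-Y)-Y) ⇒ ((v-v-v)-Y)   [Y ::= v]
((v-v-v)-Y) ⇒ ((v-v-v)-v)   [Y ::= v]

E⇒Y⇒(E)⇒(E-Y)⇒(Y-Y)⇒((E)-Y)⇒((E-Y)-Y)⇒((E-Y-Y)-Y)⇒((Y-Y-Y)-Y)⇒((v-Y-Y)-Y)⇒((v-v-Y)-Y)⇒((v-v-v)-Y)⇒((v-v-v)-v)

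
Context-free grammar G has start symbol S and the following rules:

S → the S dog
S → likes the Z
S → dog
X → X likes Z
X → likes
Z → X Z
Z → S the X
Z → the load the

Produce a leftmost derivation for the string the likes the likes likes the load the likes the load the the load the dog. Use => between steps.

S => the S dog   [S → the S dog]
the S dog => the likes the Z dog   [S → likes the Z]
the likes the Z dog => the likes the X Z dog   [Z → X Z]
the likes the X Z dog => the likes the X likes Z Z dog   [X → X likes Z]
the likes the X likes Z Z dog => the likes the X likes Z likes Z Z dog   [X → X likes Z]
the likes the X likes Z likes Z Z dog => the likes the likes likes Z likes Z Z dog   [X → likes]
the likes the likes likes Z likes Z Z dog => the likes the likes likes the load the likes Z Z dog   [Z → the load the]
the likes the likes likes the load the likes Z Z dog => the likes the likes likes the load the likes the load the Z dog   [Z → the load the]
the likes the likes likes the load the likes the load the Z dog => the likes the likes likes the load the likes the load the the load the dog   [Z → the load the]

S => the S dog => the likes the Z dog => the likes the X Z dog => the likes the X likes Z Z dog => the likes the X likes Z likes Z Z dog => the likes the likes likes Z likes Z Z dog => the likes the likes likes the load the likes Z Z dog => the likes the likes likes the load the likes the load the Z dog => the likes the likes likes the load the likes the load the the load the dog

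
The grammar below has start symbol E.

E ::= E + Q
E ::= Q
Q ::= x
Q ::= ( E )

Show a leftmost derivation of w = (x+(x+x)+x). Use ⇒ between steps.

E⇒Q⇒(E)⇒(E+Q)⇒(E+Q+Q)⇒(Q+Q+Q)⇒(x+Q+Q)⇒(x+(E)+Q)⇒(x+(E+Q)+Q)⇒(x+(Q+Q)+Q)⇒(x+(x+Q)+Q)⇒(x+(x+x)+Q)⇒(x+(x+x)+x)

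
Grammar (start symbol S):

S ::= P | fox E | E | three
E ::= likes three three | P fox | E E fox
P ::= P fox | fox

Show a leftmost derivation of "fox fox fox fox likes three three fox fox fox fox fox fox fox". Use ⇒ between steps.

S ⇒ fox E ⇒ fox E E fox ⇒ fox P fox E fox ⇒ fox P fox fox E fox ⇒ fox fox fox fox E fox ⇒ fox fox fox fox E E fox fox ⇒ fox fox fox fox likes three three E fox fox ⇒ fox fox fox fox likes three three P fox fox fox ⇒ fox fox fox fox likes three three P fox fox fox fox ⇒ fox fox fox fox likes three three P fox fox fox fox fox ⇒ fox fox fox fox likes three three P fox fox fox fox fox fox ⇒ fox fox fox fox likes three three fox fox fox fox fox fox fox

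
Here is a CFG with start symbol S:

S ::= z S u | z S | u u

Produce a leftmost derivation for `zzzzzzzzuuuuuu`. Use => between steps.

S=>zS=>zzS=>zzzSu=>zzzzSuu=>zzzzzSuuu=>zzzzzzSuuu=>zzzzzzzSuuuu=>zzzzzzzzSuuuu=>zzzzzzzzuuuuuu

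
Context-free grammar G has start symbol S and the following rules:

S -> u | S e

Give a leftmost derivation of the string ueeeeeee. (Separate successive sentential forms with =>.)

S=>Se=>See=>Seee=>Seeee=>Seeeee=>Seeeeee=>Seeeeeee=>ueeeeeee

S => Se   [S -> S e]
Se => See   [S -> S e]
See => Seee   [S -> S e]
Seee => Seeee   [S -> S e]
Seeee => Seeeee   [S -> S e]
Seeeee => Seeeeee   [S -> S e]
Seeeeee => Seeeeeee   [S -> S e]
Seeeeeee => ueeeeeee   [S -> u]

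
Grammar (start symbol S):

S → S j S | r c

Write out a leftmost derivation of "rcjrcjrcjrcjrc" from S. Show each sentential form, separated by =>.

S => SjS   [S → S j S]
SjS => SjSjS   [S → S j S]
SjSjS => SjSjSjS   [S → S j S]
SjSjSjS => SjSjSjSjS   [S → S j S]
SjSjSjSjS => rcjSjSjSjS   [S → r c]
rcjSjSjSjS => rcjrcjSjSjS   [S → r c]
rcjrcjSjSjS => rcjrcjrcjSjS   [S → r c]
rcjrcjrcjSjS => rcjrcjrcjrcjS   [S → r c]
rcjrcjrcjrcjS => rcjrcjrcjrcjrc   [S → r c]

S=>SjS=>SjSjS=>SjSjSjS=>SjSjSjSjS=>rcjSjSjSjS=>rcjrcjSjSjS=>rcjrcjrcjSjS=>rcjrcjrcjrcjS=>rcjrcjrcjrcjrc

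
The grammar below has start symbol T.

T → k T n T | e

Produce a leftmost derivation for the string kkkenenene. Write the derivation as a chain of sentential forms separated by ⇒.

T ⇒ kTnT ⇒ kkTnTnT ⇒ kkkTnTnTnT ⇒ kkkenTnTnT ⇒ kkkenenTnT ⇒ kkkenenenT ⇒ kkkenenene

T ⇒ kTnT   [T → k T n T]
kTnT ⇒ kkTnTnT   [T → k T n T]
kkTnTnT ⇒ kkkTnTnTnT   [T → k T n T]
kkkTnTnTnT ⇒ kkkenTnTnT   [T → e]
kkkenTnTnT ⇒ kkkenenTnT   [T → e]
kkkenenTnT ⇒ kkkenenenT   [T → e]
kkkenenenT ⇒ kkkenenene   [T → e]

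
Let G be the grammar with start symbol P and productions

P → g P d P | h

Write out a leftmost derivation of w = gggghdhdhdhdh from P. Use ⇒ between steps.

P⇒gPdP⇒ggPdPdP⇒gggPdPdPdP⇒ggggPdPdPdPdP⇒gggghdPdPdPdP⇒gggghdhdPdPdP⇒gggghdhdhdPdP⇒gggghdhdhdhdP⇒gggghdhdhdhdh

P ⇒ gPdP   [P → g P d P]
gPdP ⇒ ggPdPdP   [P → g P d P]
ggPdPdP ⇒ gggPdPdPdP   [P → g P d P]
gggPdPdPdP ⇒ ggggPdPdPdPdP   [P → g P d P]
ggggPdPdPdPdP ⇒ gggghdPdPdPdP   [P → h]
gggghdPdPdPdP ⇒ gggghdhdPdPdP   [P → h]
gggghdhdPdPdP ⇒ gggghdhdhdPdP   [P → h]
gggghdhdhdPdP ⇒ gggghdhdhdhdP   [P → h]
gggghdhdhdhdP ⇒ gggghdhdhdhdh   [P → h]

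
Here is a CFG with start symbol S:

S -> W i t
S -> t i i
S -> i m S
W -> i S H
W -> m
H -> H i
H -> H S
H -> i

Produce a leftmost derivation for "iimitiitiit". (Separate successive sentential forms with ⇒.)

S ⇒ Wit ⇒ iSHit ⇒ iWitHit ⇒ iiSHitHit ⇒ iiWitHitHit ⇒ iimitHitHit ⇒ iimitiitHit ⇒ iimitiitiit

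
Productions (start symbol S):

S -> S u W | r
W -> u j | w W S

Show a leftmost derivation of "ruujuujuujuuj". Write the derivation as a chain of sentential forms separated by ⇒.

S ⇒ SuW ⇒ SuWuW ⇒ SuWuWuW ⇒ SuWuWuWuW ⇒ ruWuWuWuW ⇒ ruujuWuWuW ⇒ ruujuujuWuW ⇒ ruujuujuujuW ⇒ ruujuujuujuuj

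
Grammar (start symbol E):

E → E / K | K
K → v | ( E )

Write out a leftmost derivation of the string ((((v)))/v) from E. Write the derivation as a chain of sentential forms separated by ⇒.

E ⇒ K   [E → K]
K ⇒ (E)   [K → ( E )]
(E) ⇒ (E/K)   [E → E / K]
(E/K) ⇒ (K/K)   [E → K]
(K/K) ⇒ ((E)/K)   [K → ( E )]
((E)/K) ⇒ ((K)/K)   [E → K]
((K)/K) ⇒ (((E))/K)   [K → ( E )]
(((E))/K) ⇒ (((K))/K)   [E → K]
(((K))/K) ⇒ ((((E)))/K)   [K → ( E )]
((((E)))/K) ⇒ ((((K)))/K)   [E → K]
((((K)))/K) ⇒ ((((v)))/K)   [K → v]
((((v)))/K) ⇒ ((((v)))/v)   [K → v]

E ⇒ K ⇒ (E) ⇒ (E/K) ⇒ (K/K) ⇒ ((E)/K) ⇒ ((K)/K) ⇒ (((E))/K) ⇒ (((K))/K) ⇒ ((((E)))/K) ⇒ ((((K)))/K) ⇒ ((((v)))/K) ⇒ ((((v)))/v)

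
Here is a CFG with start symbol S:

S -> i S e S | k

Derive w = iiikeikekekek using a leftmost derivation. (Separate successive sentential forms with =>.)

S => iSeS => iiSeSeS => iiiSeSeSeS => iiikeSeSeS => iiikeiSeSeSeS => iiikeikeSeSeS => iiikeikekeSeS => iiikeikekekeS => iiikeikekekek

S => iSeS   [S -> i S e S]
iSeS => iiSeSeS   [S -> i S e S]
iiSeSeS => iiiSeSeSeS   [S -> i S e S]
iiiSeSeSeS => iiikeSeSeS   [S -> k]
iiikeSeSeS => iiikeiSeSeSeS   [S -> i S e S]
iiikeiSeSeSeS => iiikeikeSeSeS   [S -> k]
iiikeikeSeSeS => iiikeikekeSeS   [S -> k]
iiikeikekeSeS => iiikeikekekeS   [S -> k]
iiikeikekekeS => iiikeikekekek   [S -> k]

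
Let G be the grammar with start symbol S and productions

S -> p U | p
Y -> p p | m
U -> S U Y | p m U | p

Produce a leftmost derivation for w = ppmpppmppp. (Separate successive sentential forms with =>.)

S => pU => ppmU => ppmSUY => ppmpUUY => ppmpSUYUY => ppmppUYUY => ppmpppYUY => ppmpppmUY => ppmpppmpY => ppmpppmppp

S => pU   [S -> p U]
pU => ppmU   [U -> p m U]
ppmU => ppmSUY   [U -> S U Y]
ppmSUY => ppmpUUY   [S -> p U]
ppmpUUY => ppmpSUYUY   [U -> S U Y]
ppmpSUYUY => ppmppUYUY   [S -> p]
ppmppUYUY => ppmpppYUY   [U -> p]
ppmpppYUY => ppmpppmUY   [Y -> m]
ppmpppmUY => ppmpppmpY   [U -> p]
ppmpppmpY => ppmpppmppp   [Y -> p p]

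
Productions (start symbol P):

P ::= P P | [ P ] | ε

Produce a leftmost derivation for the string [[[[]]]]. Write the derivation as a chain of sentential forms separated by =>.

P => [P] => [[P]] => [[[P]]] => [[[[P]]]] => [[[[]]]]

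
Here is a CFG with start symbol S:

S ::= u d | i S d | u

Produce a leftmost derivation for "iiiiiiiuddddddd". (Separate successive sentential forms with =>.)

S => iSd   [S ::= i S d]
iSd => iiSdd   [S ::= i S d]
iiSdd => iiiSddd   [S ::= i S d]
iiiSddd => iiiiSdddd   [S ::= i S d]
iiiiSdddd => iiiiiSddddd   [S ::= i S d]
iiiiiSddddd => iiiiiiSdddddd   [S ::= i S d]
iiiiiiSdddddd => iiiiiiiSddddddd   [S ::= i S d]
iiiiiiiSddddddd => iiiiiiiuddddddd   [S ::= u]

S => iSd => iiSdd => iiiSddd => iiiiSdddd => iiiiiSddddd => iiiiiiSdddddd => iiiiiiiSddddddd => iiiiiiiuddddddd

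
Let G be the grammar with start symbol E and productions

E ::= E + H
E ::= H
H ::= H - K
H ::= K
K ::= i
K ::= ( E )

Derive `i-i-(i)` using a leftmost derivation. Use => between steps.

E => H   [E ::= H]
H => H-K   [H ::= H - K]
H-K => H-K-K   [H ::= H - K]
H-K-K => K-K-K   [H ::= K]
K-K-K => i-K-K   [K ::= i]
i-K-K => i-i-K   [K ::= i]
i-i-K => i-i-(E)   [K ::= ( E )]
i-i-(E) => i-i-(H)   [E ::= H]
i-i-(H) => i-i-(K)   [H ::= K]
i-i-(K) => i-i-(i)   [K ::= i]

E => H => H-K => H-K-K => K-K-K => i-K-K => i-i-K => i-i-(E) => i-i-(H) => i-i-(K) => i-i-(i)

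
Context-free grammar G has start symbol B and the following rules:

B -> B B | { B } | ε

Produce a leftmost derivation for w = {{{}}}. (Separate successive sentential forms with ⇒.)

B ⇒ {B} ⇒ {{B}} ⇒ {{BB}} ⇒ {{BBB}} ⇒ {{BBBB}} ⇒ {{BBBBB}} ⇒ {{{B}BBBB}} ⇒ {{{}BBBB}} ⇒ {{{}BBB}} ⇒ {{{}BB}} ⇒ {{{}B}} ⇒ {{{}}}

B ⇒ {B}   [B -> { B }]
{B} ⇒ {{B}}   [B -> { B }]
{{B}} ⇒ {{BB}}   [B -> B B]
{{BB}} ⇒ {{BBB}}   [B -> B B]
{{BBB}} ⇒ {{BBBB}}   [B -> B B]
{{BBBB}} ⇒ {{BBBBB}}   [B -> B B]
{{BBBBB}} ⇒ {{{B}BBBB}}   [B -> { B }]
{{{B}BBBB}} ⇒ {{{}BBBB}}   [B -> ε]
{{{}BBBB}} ⇒ {{{}BBB}}   [B -> ε]
{{{}BBB}} ⇒ {{{}BB}}   [B -> ε]
{{{}BB}} ⇒ {{{}B}}   [B -> ε]
{{{}B}} ⇒ {{{}}}   [B -> ε]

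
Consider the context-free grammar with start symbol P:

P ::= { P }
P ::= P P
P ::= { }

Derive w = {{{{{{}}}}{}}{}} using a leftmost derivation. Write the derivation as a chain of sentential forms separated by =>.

P => {P}   [P ::= { P }]
{P} => {PP}   [P ::= P P]
{PP} => {{P}P}   [P ::= { P }]
{{P}P} => {{PP}P}   [P ::= P P]
{{PP}P} => {{{P}P}P}   [P ::= { P }]
{{{P}P}P} => {{{{P}}P}P}   [P ::= { P }]
{{{{P}}P}P} => {{{{{P}}}P}P}   [P ::= { P }]
{{{{{P}}}P}P} => {{{{{{}}}}P}P}   [P ::= { }]
{{{{{{}}}}P}P} => {{{{{{}}}}{}}P}   [P ::= { }]
{{{{{{}}}}{}}P} => {{{{{{}}}}{}}{}}   [P ::= { }]

P=>{P}=>{PP}=>{{P}P}=>{{PP}P}=>{{{P}P}P}=>{{{{P}}P}P}=>{{{{{P}}}P}P}=>{{{{{{}}}}P}P}=>{{{{{{}}}}{}}P}=>{{{{{{}}}}{}}{}}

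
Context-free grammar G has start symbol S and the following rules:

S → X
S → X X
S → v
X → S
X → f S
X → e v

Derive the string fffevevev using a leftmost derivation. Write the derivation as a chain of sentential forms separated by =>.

S => XX => fSX => fXX => ffSX => ffXX => fffSX => fffXXX => fffevXX => fffevevX => fffevevev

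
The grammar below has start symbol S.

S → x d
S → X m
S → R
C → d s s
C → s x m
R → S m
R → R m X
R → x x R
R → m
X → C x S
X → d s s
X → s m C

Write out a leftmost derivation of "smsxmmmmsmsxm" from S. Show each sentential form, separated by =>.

S => R   [S → R]
R => RmX   [R → R m X]
RmX => SmmX   [R → S m]
SmmX => XmmmX   [S → X m]
XmmmX => smCmmmX   [X → s m C]
smCmmmX => smsxmmmmX   [C → s x m]
smsxmmmmX => smsxmmmmsmC   [X → s m C]
smsxmmmmsmC => smsxmmmmsmsxm   [C → s x m]

S => R => RmX => SmmX => XmmmX => smCmmmX => smsxmmmmX => smsxmmmmsmC => smsxmmmmsmsxm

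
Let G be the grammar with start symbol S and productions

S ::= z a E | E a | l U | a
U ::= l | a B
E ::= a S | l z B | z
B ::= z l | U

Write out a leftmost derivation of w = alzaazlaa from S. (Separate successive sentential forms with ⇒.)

S ⇒ Ea ⇒ aSa ⇒ aEaa ⇒ alzBaa ⇒ alzUaa ⇒ alzaBaa ⇒ alzaUaa ⇒ alzaaBaa ⇒ alzaazlaa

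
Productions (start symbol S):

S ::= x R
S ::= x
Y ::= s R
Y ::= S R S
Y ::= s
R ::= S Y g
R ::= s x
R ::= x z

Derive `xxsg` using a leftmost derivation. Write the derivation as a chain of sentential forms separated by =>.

S => xR   [S ::= x R]
xR => xSYg   [R ::= S Y g]
xSYg => xxYg   [S ::= x]
xxYg => xxsg   [Y ::= s]

S => xR => xSYg => xxYg => xxsg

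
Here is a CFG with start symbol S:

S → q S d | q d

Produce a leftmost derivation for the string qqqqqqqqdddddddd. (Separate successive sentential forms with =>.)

S => qSd   [S → q S d]
qSd => qqSdd   [S → q S d]
qqSdd => qqqSddd   [S → q S d]
qqqSddd => qqqqSdddd   [S → q S d]
qqqqSdddd => qqqqqSddddd   [S → q S d]
qqqqqSddddd => qqqqqqSdddddd   [S → q S d]
qqqqqqSdddddd => qqqqqqqSddddddd   [S → q S d]
qqqqqqqSddddddd => qqqqqqqqdddddddd   [S → q d]

S=>qSd=>qqSdd=>qqqSddd=>qqqqSdddd=>qqqqqSddddd=>qqqqqqSdddddd=>qqqqqqqSddddddd=>qqqqqqqqdddddddd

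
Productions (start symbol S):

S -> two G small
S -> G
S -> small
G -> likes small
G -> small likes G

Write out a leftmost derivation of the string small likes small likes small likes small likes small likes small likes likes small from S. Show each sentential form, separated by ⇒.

S ⇒ G   [S -> G]
G ⇒ small likes G   [G -> small likes G]
small likes G ⇒ small likes small likes G   [G -> small likes G]
small likes small likes G ⇒ small likes small likes small likes G   [G -> small likes G]
small likes small likes small likes G ⇒ small likes small likes small likes small likes G   [G -> small likes G]
small likes small likes small likes small likes G ⇒ small likes small likes small likes small likes small likes G   [G -> small likes G]
small likes small likes small likes small likes small likes G ⇒ small likes small likes small likes small likes small likes small likes G   [G -> small likes G]
small likes small likes small likes small likes small likes small likes G ⇒ small likes small likes small likes small likes small likes small likes likes small   [G -> likes small]

S ⇒ G ⇒ small likes G ⇒ small likes small likes G ⇒ small likes small likes small likes G ⇒ small likes small likes small likes small likes G ⇒ small likes small likes small likes small likes small likes G ⇒ small likes small likes small likes small likes small likes small likes G ⇒ small likes small likes small likes small likes small likes small likes likes small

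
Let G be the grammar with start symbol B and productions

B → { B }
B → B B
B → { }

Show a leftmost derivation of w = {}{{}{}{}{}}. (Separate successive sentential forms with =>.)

B => BB   [B → B B]
BB => {}B   [B → { }]
{}B => {}{B}   [B → { B }]
{}{B} => {}{BB}   [B → B B]
{}{BB} => {}{BBB}   [B → B B]
{}{BBB} => {}{BBBB}   [B → B B]
{}{BBBB} => {}{{}BBB}   [B → { }]
{}{{}BBB} => {}{{}{}BB}   [B → { }]
{}{{}{}BB} => {}{{}{}{}B}   [B → { }]
{}{{}{}{}B} => {}{{}{}{}{}}   [B → { }]

B=>BB=>{}B=>{}{B}=>{}{BB}=>{}{BBB}=>{}{BBBB}=>{}{{}BBB}=>{}{{}{}BB}=>{}{{}{}{}B}=>{}{{}{}{}{}}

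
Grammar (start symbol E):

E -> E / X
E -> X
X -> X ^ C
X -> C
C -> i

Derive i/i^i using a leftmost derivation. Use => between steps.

E => E/X   [E -> E / X]
E/X => X/X   [E -> X]
X/X => C/X   [X -> C]
C/X => i/X   [C -> i]
i/X => i/X^C   [X -> X ^ C]
i/X^C => i/C^C   [X -> C]
i/C^C => i/i^C   [C -> i]
i/i^C => i/i^i   [C -> i]

E=>E/X=>X/X=>C/X=>i/X=>i/X^C=>i/C^C=>i/i^C=>i/i^i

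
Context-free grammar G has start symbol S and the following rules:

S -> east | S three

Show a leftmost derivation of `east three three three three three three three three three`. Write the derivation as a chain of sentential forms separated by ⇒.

S ⇒ S three ⇒ S three three ⇒ S three three three ⇒ S three three three three ⇒ S three three three three three ⇒ S three three three three three three ⇒ S three three three three three three three ⇒ S three three three three three three three three ⇒ S three three three three three three three three three ⇒ east three three three three three three three three three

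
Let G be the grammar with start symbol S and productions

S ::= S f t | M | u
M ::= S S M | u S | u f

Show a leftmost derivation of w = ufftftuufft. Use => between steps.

S => Sft => Mft => SSMft => SftSMft => SftftSMft => MftftSMft => ufftftSMft => ufftftuMft => ufftftuufft

S => Sft   [S ::= S f t]
Sft => Mft   [S ::= M]
Mft => SSMft   [M ::= S S M]
SSMft => SftSMft   [S ::= S f t]
SftSMft => SftftSMft   [S ::= S f t]
SftftSMft => MftftSMft   [S ::= M]
MftftSMft => ufftftSMft   [M ::= u f]
ufftftSMft => ufftftuMft   [S ::= u]
ufftftuMft => ufftftuufft   [M ::= u f]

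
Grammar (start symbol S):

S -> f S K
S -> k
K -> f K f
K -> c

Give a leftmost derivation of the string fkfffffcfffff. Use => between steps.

S => fSK   [S -> f S K]
fSK => fkK   [S -> k]
fkK => fkfKf   [K -> f K f]
fkfKf => fkffKff   [K -> f K f]
fkffKff => fkfffKfff   [K -> f K f]
fkfffKfff => fkffffKffff   [K -> f K f]
fkffffKffff => fkfffffKfffff   [K -> f K f]
fkfffffKfffff => fkfffffcfffff   [K -> c]

S => fSK => fkK => fkfKf => fkffKff => fkfffKfff => fkffffKffff => fkfffffKfffff => fkfffffcfffff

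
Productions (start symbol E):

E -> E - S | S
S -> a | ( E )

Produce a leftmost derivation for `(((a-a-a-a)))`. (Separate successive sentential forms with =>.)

E => S   [E -> S]
S => (E)   [S -> ( E )]
(E) => (S)   [E -> S]
(S) => ((E))   [S -> ( E )]
((E)) => ((S))   [E -> S]
((S)) => (((E)))   [S -> ( E )]
(((E))) => (((E-S)))   [E -> E - S]
(((E-S))) => (((E-S-S)))   [E -> E - S]
(((E-S-S))) => (((E-S-S-S)))   [E -> E - S]
(((E-S-S-S))) => (((S-S-S-S)))   [E -> S]
(((S-S-S-S))) => (((a-S-S-S)))   [S -> a]
(((a-S-S-S))) => (((a-a-S-S)))   [S -> a]
(((a-a-S-S))) => (((a-a-a-S)))   [S -> a]
(((a-a-a-S))) => (((a-a-a-a)))   [S -> a]

E => S => (E) => (S) => ((E)) => ((S)) => (((E))) => (((E-S))) => (((E-S-S))) => (((E-S-S-S))) => (((S-S-S-S))) => (((a-S-S-S))) => (((a-a-S-S))) => (((a-a-a-S))) => (((a-a-a-a)))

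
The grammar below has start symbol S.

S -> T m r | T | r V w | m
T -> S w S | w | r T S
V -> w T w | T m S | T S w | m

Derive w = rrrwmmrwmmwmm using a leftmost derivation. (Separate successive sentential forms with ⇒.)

S ⇒ T ⇒ rTS ⇒ rSwSS ⇒ rTwSS ⇒ rrTSwSS ⇒ rrSwSSwSS ⇒ rrTmrwSSwSS ⇒ rrrTSmrwSSwSS ⇒ rrrwSmrwSSwSS ⇒ rrrwmmrwSSwSS ⇒ rrrwmmrwmSwSS ⇒ rrrwmmrwmmwSS ⇒ rrrwmmrwmmwmS ⇒ rrrwmmrwmmwmm

S ⇒ T   [S -> T]
T ⇒ rTS   [T -> r T S]
rTS ⇒ rSwSS   [T -> S w S]
rSwSS ⇒ rTwSS   [S -> T]
rTwSS ⇒ rrTSwSS   [T -> r T S]
rrTSwSS ⇒ rrSwSSwSS   [T -> S w S]
rrSwSSwSS ⇒ rrTmrwSSwSS   [S -> T m r]
rrTmrwSSwSS ⇒ rrrTSmrwSSwSS   [T -> r T S]
rrrTSmrwSSwSS ⇒ rrrwSmrwSSwSS   [T -> w]
rrrwSmrwSSwSS ⇒ rrrwmmrwSSwSS   [S -> m]
rrrwmmrwSSwSS ⇒ rrrwmmrwmSwSS   [S -> m]
rrrwmmrwmSwSS ⇒ rrrwmmrwmmwSS   [S -> m]
rrrwmmrwmmwSS ⇒ rrrwmmrwmmwmS   [S -> m]
rrrwmmrwmmwmS ⇒ rrrwmmrwmmwmm   [S -> m]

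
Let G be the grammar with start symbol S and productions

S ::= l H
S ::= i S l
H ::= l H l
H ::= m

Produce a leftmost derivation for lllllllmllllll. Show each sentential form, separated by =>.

S => lH => llHl => lllHll => llllHlll => lllllHllll => llllllHlllll => lllllllHllllll => lllllllmllllll

S => lH   [S ::= l H]
lH => llHl   [H ::= l H l]
llHl => lllHll   [H ::= l H l]
lllHll => llllHlll   [H ::= l H l]
llllHlll => lllllHllll   [H ::= l H l]
lllllHllll => llllllHlllll   [H ::= l H l]
llllllHlllll => lllllllHllllll   [H ::= l H l]
lllllllHllllll => lllllllmllllll   [H ::= m]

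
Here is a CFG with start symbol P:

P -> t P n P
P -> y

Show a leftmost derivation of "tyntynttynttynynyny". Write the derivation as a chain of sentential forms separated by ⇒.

P ⇒ tPnP ⇒ tynP ⇒ tyntPnP ⇒ tyntynP ⇒ tyntyntPnP ⇒ tyntynttPnPnP ⇒ tyntynttynPnP ⇒ tyntynttyntPnPnP ⇒ tyntynttynttPnPnPnP ⇒ tyntynttynttynPnPnP ⇒ tyntynttynttynynPnP ⇒ tyntynttynttynynynP ⇒ tyntynttynttynynyny

P ⇒ tPnP   [P -> t P n P]
tPnP ⇒ tynP   [P -> y]
tynP ⇒ tyntPnP   [P -> t P n P]
tyntPnP ⇒ tyntynP   [P -> y]
tyntynP ⇒ tyntyntPnP   [P -> t P n P]
tyntyntPnP ⇒ tyntynttPnPnP   [P -> t P n P]
tyntynttPnPnP ⇒ tyntynttynPnP   [P -> y]
tyntynttynPnP ⇒ tyntynttyntPnPnP   [P -> t P n P]
tyntynttyntPnPnP ⇒ tyntynttynttPnPnPnP   [P -> t P n P]
tyntynttynttPnPnPnP ⇒ tyntynttynttynPnPnP   [P -> y]
tyntynttynttynPnPnP ⇒ tyntynttynttynynPnP   [P -> y]
tyntynttynttynynPnP ⇒ tyntynttynttynynynP   [P -> y]
tyntynttynttynynynP ⇒ tyntynttynttynynyny   [P -> y]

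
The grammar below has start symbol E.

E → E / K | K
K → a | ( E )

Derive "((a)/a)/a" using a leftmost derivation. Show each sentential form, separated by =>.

E => E/K => K/K => (E)/K => (E/K)/K => (K/K)/K => ((E)/K)/K => ((K)/K)/K => ((a)/K)/K => ((a)/a)/K => ((a)/a)/a

E => E/K   [E → E / K]
E/K => K/K   [E → K]
K/K => (E)/K   [K → ( E )]
(E)/K => (E/K)/K   [E → E / K]
(E/K)/K => (K/K)/K   [E → K]
(K/K)/K => ((E)/K)/K   [K → ( E )]
((E)/K)/K => ((K)/K)/K   [E → K]
((K)/K)/K => ((a)/K)/K   [K → a]
((a)/K)/K => ((a)/a)/K   [K → a]
((a)/a)/K => ((a)/a)/a   [K → a]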